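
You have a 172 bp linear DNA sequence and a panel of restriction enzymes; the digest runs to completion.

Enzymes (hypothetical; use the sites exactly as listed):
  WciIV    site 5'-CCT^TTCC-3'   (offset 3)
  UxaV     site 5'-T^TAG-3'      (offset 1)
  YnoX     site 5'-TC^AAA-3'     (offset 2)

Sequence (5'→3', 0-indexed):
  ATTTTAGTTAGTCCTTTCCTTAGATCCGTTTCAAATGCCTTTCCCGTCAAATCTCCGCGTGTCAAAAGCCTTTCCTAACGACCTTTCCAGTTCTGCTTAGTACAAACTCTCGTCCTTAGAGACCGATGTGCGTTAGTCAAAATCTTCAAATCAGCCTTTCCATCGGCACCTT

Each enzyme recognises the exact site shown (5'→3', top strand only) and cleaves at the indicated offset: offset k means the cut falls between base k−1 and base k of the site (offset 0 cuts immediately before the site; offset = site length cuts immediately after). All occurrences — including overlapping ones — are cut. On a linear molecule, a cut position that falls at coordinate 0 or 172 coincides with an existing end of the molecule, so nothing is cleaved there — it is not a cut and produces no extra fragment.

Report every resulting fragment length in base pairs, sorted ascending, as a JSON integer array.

Per-enzyme occurrences:
  WciIV (CCTTTCC, off=3): starts [12, 37, 68, 81, 154] → cuts [15, 40, 71, 84, 157]
  UxaV (TTAG, off=1): starts [3, 7, 19, 96, 115, 132] → cuts [4, 8, 20, 97, 116, 133]
  YnoX (TCAAA, off=2): starts [30, 46, 61, 136, 145] → cuts [32, 48, 63, 138, 147]

Pooled cuts: [4, 8, 15, 20, 32, 40, 48, 63, 71, 84, 97, 116, 133, 138, 147, 157]

Fragments:
  [0,4): 4 bp
  [4,8): 4 bp
  [8,15): 7 bp
  [15,20): 5 bp
  [20,32): 12 bp
  [32,40): 8 bp
  [40,48): 8 bp
  [48,63): 15 bp
  [63,71): 8 bp
  [71,84): 13 bp
  [84,97): 13 bp
  [97,116): 19 bp
  [116,133): 17 bp
  [133,138): 5 bp
  [138,147): 9 bp
  [147,157): 10 bp
  [157,172): 15 bp

[4,4,5,5,7,8,8,8,9,10,12,13,13,15,15,17,19]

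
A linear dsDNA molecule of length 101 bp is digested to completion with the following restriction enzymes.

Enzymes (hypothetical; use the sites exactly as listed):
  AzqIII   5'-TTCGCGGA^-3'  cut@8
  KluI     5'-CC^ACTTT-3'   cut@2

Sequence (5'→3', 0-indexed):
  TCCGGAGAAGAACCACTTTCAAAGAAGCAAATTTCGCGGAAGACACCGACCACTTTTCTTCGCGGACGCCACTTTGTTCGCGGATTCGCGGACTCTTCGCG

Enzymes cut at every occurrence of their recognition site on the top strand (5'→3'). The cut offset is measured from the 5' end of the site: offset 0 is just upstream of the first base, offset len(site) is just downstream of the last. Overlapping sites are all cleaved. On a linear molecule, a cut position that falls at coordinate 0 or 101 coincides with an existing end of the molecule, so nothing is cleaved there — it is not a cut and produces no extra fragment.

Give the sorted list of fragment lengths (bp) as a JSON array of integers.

[4,8,9,11,14,14,15,26]

Site scan:
  AzqIII TTCGCGGA/8: at [32, 58, 76, 84] ⇒ [40, 66, 84, 92]
  KluI CCACTTT/2: at [12, 49, 68] ⇒ [14, 51, 70]

Pooled cuts: [14, 40, 51, 66, 70, 84, 92]

Fragments:
  [0,14): 14 bp
  [14,40): 26 bp
  [40,51): 11 bp
  [51,66): 15 bp
  [66,70): 4 bp
  [70,84): 14 bp
  [84,92): 8 bp
  [92,101): 9 bp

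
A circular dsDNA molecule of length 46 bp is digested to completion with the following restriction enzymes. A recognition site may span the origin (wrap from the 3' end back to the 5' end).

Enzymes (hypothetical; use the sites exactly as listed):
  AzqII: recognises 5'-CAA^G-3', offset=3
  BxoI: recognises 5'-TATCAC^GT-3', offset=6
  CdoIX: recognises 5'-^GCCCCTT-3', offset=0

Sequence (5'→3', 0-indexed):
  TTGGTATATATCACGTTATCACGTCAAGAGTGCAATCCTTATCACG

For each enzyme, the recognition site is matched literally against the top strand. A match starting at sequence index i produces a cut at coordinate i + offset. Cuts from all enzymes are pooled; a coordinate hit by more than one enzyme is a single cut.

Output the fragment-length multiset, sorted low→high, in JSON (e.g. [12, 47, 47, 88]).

Per-enzyme occurrences:
  AzqII CAAG/3: at [24] ⇒ [27]
  BxoI TATCACGT/6: at [8, 16, 39] ⇒ [14, 22, 45]
  CdoIX (GCCCCTT, off=0): no sites

All cut coordinates (distinct, sorted): [14, 22, 27, 45]

Fragments:
  14→22: 8 bp
  22→27: 5 bp
  27→45: 18 bp
  45→14 (wrap): 46-45+14 = 15 bp

[5,8,15,18]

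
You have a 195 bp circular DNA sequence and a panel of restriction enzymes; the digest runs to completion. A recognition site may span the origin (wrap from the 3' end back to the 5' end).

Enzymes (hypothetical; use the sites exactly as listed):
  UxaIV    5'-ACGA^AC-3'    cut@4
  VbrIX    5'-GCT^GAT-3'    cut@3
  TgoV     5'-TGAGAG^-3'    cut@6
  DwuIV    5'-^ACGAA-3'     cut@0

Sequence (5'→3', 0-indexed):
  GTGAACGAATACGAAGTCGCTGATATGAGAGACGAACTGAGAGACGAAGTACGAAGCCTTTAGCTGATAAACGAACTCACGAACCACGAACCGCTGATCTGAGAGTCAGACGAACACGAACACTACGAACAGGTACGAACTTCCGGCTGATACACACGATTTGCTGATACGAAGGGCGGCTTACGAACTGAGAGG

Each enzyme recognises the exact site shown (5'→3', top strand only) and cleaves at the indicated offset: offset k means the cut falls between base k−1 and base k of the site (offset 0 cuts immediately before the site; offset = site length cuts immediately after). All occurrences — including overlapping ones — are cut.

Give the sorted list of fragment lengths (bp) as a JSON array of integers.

Scan for sites:
  UxaIV (ACGAAC, off=4): starts [31, 70, 78, 85, 109, 115, 124, 134, 182] → cuts [35, 74, 82, 89, 113, 119, 128, 138, 186]
  VbrIX (GCTGAT, off=3): starts [18, 62, 92, 145, 162] → cuts [21, 65, 95, 148, 165]
  TgoV (TGAGAG, off=6): starts [25, 37, 99, 188] → cuts [31, 43, 105, 194]
  DwuIV (ACGAA, off=0): starts [4, 10, 31, 43, 50, 70, 78, 85, 109, 115, 124, 134, 168, 182] → cuts [4, 10, 31, 43, 50, 70, 78, 85, 109, 115, 124, 134, 168, 182]

All cut coordinates (distinct, sorted): [4, 10, 21, 31, 35, 43, 50, 65, 70, 74, 78, 82, 85, 89, 95, 105, 109, 113, 115, 119, 124, 128, 134, 138, 148, 165, 168, 182, 186, 194]

Fragment lengths:
  4→10: 6 bp
  10→21: 11 bp
  21→31: 10 bp
  31→35: 4 bp
  35→43: 8 bp
  43→50: 7 bp
  50→65: 15 bp
  65→70: 5 bp
  70→74: 4 bp
  74→78: 4 bp
  78→82: 4 bp
  82→85: 3 bp
  85→89: 4 bp
  89→95: 6 bp
  95→105: 10 bp
  105→109: 4 bp
  109→113: 4 bp
  113→115: 2 bp
  115→119: 4 bp
  119→124: 5 bp
  124→128: 4 bp
  128→134: 6 bp
  134→138: 4 bp
  138→148: 10 bp
  148→165: 17 bp
  165→168: 3 bp
  168→182: 14 bp
  182→186: 4 bp
  186→194: 8 bp
  194→4 (wrap): 195-194+4 = 5 bp

[2,3,3,4,4,4,4,4,4,4,4,4,4,4,5,5,5,6,6,6,7,8,8,10,10,10,11,14,15,17]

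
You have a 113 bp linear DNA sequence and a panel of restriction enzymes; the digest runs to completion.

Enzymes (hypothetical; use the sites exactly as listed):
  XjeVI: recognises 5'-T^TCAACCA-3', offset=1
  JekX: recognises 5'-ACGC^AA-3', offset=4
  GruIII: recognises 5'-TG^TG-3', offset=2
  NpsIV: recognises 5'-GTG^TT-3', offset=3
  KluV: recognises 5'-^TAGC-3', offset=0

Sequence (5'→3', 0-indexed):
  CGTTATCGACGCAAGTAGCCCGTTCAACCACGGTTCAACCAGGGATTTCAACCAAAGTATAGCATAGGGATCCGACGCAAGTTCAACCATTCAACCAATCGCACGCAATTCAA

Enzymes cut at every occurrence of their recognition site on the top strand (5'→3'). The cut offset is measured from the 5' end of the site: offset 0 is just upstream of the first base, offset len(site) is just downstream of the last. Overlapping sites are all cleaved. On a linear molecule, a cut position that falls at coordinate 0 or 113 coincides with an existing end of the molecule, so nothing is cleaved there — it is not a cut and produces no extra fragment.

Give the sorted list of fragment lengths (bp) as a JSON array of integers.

[3,4,7,8,8,11,12,12,13,16,19]

Site scan:
  XjeVI TTCAACCA/1: at [22, 33, 46, 81, 89] ⇒ [23, 34, 47, 82, 90]
  JekX ACGCAA/4: at [8, 74, 102] ⇒ [12, 78, 106]
  GruIII (TGTG, off=2): no sites
  NpsIV (GTGTT, off=3): no sites
  KluV TAGC/0: at [15, 59] ⇒ [15, 59]

All cut coordinates (distinct, sorted): [12, 15, 23, 34, 47, 59, 78, 82, 90, 106]

Fragment lengths:
  [0,12): 12 bp
  [12,15): 3 bp
  [15,23): 8 bp
  [23,34): 11 bp
  [34,47): 13 bp
  [47,59): 12 bp
  [59,78): 19 bp
  [78,82): 4 bp
  [82,90): 8 bp
  [90,106): 16 bp
  [106,113): 7 bp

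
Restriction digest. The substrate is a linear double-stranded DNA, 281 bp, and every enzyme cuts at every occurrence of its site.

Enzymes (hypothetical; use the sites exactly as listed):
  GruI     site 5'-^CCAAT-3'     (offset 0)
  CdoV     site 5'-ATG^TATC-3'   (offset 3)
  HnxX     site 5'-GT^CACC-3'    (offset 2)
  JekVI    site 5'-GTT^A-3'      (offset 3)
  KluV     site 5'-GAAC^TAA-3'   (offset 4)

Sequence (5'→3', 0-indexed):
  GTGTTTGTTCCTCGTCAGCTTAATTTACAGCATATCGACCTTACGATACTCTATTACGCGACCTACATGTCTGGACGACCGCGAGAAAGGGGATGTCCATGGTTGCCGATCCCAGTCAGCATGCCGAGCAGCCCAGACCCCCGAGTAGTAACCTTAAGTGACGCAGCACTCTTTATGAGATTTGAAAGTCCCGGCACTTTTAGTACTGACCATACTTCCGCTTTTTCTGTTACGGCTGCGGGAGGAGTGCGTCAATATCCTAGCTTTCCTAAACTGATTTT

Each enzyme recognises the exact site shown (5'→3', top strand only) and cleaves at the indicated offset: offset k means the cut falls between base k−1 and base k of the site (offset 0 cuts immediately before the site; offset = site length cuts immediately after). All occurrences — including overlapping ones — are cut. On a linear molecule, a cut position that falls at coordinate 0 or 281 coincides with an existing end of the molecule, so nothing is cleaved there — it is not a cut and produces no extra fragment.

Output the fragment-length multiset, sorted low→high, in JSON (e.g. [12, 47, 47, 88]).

Scan for sites:
  GruI (CCAAT, off=0): no sites
  CdoV (ATGTATC, off=3): no sites
  HnxX (GTCACC, off=2): no sites
  JekVI GTTA/3: at [228] ⇒ [231]
  KluV (GAACTAA, off=4): no sites

All cut coordinates (distinct, sorted): [231]

Fragments:
  [0,231): 231 bp
  [231,281): 50 bp

[50,231]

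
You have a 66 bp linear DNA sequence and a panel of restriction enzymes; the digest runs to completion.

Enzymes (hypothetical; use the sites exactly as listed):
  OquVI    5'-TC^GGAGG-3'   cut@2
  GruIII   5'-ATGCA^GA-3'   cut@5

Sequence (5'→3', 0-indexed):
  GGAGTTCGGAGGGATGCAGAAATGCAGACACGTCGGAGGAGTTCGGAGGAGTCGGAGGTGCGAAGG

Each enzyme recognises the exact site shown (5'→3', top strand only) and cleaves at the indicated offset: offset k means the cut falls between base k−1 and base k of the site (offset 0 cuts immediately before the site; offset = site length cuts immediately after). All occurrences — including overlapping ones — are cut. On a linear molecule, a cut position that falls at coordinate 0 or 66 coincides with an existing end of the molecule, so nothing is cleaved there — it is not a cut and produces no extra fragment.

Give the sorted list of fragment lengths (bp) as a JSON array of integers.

[7,8,8,9,10,11,13]

Scan for sites:
  OquVI (TCGGAGG, off=2): starts [5, 32, 42, 51] → cuts [7, 34, 44, 53]
  GruIII (ATGCAGA, off=5): starts [13, 21] → cuts [18, 26]

Pooled cuts: [7, 18, 26, 34, 44, 53]

Fragments:
  [0,7): 7 bp
  [7,18): 11 bp
  [18,26): 8 bp
  [26,34): 8 bp
  [34,44): 10 bp
  [44,53): 9 bp
  [53,66): 13 bp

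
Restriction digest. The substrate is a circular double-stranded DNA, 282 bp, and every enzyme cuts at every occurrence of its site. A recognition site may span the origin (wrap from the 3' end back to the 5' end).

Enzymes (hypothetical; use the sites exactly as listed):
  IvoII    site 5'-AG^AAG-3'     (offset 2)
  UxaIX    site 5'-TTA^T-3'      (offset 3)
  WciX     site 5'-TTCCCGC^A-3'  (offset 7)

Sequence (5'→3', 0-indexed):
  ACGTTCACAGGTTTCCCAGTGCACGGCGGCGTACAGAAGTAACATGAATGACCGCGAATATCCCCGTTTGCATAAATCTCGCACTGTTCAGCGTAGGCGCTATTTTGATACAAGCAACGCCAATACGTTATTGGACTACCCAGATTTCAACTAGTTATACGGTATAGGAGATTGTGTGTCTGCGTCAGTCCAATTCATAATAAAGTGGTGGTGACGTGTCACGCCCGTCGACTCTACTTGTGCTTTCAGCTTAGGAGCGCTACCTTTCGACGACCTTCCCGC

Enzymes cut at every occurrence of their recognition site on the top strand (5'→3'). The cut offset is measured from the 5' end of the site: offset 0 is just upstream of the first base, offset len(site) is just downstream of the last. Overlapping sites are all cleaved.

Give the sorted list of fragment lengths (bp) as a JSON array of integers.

Per-enzyme occurrences:
  IvoII AGAAG/2: at [34] ⇒ [36]
  UxaIX TTAT/3: at [127, 154] ⇒ [130, 157]
  WciX TTCCCGCA/7: at [275] ⇒ [0]

All cut coordinates (distinct, sorted): [0, 36, 130, 157]

Fragments:
  0→36: 36 bp
  36→130: 94 bp
  130→157: 27 bp
  157→0 (wrap): 282-157+0 = 125 bp

[27,36,94,125]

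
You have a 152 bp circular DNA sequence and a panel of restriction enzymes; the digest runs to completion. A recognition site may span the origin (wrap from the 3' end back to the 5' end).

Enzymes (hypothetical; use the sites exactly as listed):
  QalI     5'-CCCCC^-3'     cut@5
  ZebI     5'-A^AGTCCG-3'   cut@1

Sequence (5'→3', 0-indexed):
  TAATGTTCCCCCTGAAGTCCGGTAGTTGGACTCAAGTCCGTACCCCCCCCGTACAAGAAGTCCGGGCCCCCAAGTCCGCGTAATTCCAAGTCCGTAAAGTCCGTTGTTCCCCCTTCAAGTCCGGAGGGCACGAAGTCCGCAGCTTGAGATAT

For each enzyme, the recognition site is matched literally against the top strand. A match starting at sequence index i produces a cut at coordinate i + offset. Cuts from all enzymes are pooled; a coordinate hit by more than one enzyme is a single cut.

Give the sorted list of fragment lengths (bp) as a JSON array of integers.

[1,1,1,1,3,4,8,9,13,13,16,16,16,19,31]

Scan for sites:
  QalI CCCCC/5: at [7, 42, 43, 44, 45, 66, 108] ⇒ [12, 47, 48, 49, 50, 71, 113]
  ZebI AAGTCCG/1: at [14, 33, 57, 71, 87, 96, 116, 132] ⇒ [15, 34, 58, 72, 88, 97, 117, 133]

Pooled cuts: [12, 15, 34, 47, 48, 49, 50, 58, 71, 72, 88, 97, 113, 117, 133]

Fragment lengths:
  12→15: 3 bp
  15→34: 19 bp
  34→47: 13 bp
  47→48: 1 bp
  48→49: 1 bp
  49→50: 1 bp
  50→58: 8 bp
  58→71: 13 bp
  71→72: 1 bp
  72→88: 16 bp
  88→97: 9 bp
  97→113: 16 bp
  113→117: 4 bp
  117→133: 16 bp
  133→12 (wrap): 152-133+12 = 31 bp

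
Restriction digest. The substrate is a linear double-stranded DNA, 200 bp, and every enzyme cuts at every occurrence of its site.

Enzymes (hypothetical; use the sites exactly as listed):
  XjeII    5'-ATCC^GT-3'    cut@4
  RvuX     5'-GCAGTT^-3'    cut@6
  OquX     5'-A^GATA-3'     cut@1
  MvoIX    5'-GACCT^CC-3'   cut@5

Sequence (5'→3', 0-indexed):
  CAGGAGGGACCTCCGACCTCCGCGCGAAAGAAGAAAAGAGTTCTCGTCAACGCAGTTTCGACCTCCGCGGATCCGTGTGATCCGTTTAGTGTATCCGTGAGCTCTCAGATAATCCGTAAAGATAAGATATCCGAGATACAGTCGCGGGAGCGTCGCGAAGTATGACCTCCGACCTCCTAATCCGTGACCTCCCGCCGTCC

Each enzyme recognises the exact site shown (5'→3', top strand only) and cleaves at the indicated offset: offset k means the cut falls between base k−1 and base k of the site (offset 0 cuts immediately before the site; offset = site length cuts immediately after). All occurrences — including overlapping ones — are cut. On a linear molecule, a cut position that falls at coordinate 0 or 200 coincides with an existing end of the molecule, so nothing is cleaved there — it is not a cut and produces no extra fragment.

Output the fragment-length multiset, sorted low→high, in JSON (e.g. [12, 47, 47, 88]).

[5,5,7,7,7,7,8,8,9,9,10,10,11,12,13,34,38]

Per-enzyme occurrences:
  XjeII (ATCCGT, off=4): starts [70, 79, 92, 111, 179] → cuts [74, 83, 96, 115, 183]
  RvuX (GCAGTT, off=6): starts [51] → cuts [57]
  OquX (AGATA, off=1): starts [106, 119, 124, 133] → cuts [107, 120, 125, 134]
  MvoIX (GACCTCC, off=5): starts [7, 14, 59, 163, 170, 185] → cuts [12, 19, 64, 168, 175, 190]

All cut coordinates (distinct, sorted): [12, 19, 57, 64, 74, 83, 96, 107, 115, 120, 125, 134, 168, 175, 183, 190]

Fragment lengths:
  [0,12): 12 bp
  [12,19): 7 bp
  [19,57): 38 bp
  [57,64): 7 bp
  [64,74): 10 bp
  [74,83): 9 bp
  [83,96): 13 bp
  [96,107): 11 bp
  [107,115): 8 bp
  [115,120): 5 bp
  [120,125): 5 bp
  [125,134): 9 bp
  [134,168): 34 bp
  [168,175): 7 bp
  [175,183): 8 bp
  [183,190): 7 bp
  [190,200): 10 bp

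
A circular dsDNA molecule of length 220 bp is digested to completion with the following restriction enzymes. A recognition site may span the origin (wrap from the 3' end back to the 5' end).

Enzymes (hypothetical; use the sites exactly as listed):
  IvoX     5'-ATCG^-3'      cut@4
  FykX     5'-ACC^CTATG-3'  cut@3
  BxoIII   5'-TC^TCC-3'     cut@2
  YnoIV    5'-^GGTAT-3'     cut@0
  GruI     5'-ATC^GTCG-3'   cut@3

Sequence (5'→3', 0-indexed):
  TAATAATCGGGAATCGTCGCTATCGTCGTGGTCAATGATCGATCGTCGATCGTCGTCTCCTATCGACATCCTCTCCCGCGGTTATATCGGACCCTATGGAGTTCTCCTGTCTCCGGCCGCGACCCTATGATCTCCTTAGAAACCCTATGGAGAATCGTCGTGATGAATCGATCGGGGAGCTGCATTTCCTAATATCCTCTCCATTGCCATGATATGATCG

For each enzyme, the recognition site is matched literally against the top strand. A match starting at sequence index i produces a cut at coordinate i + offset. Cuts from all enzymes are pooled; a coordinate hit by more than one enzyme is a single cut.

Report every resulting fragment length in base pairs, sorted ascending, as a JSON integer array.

Per-enzyme occurrences:
  IvoX (ATCG, off=4): starts [5, 12, 21, 37, 41, 48, 61, 85, 153, 166, 170, 216] → cuts [0, 9, 16, 25, 41, 45, 52, 65, 89, 157, 170, 174]
  FykX (ACCCTATG, off=3): starts [90, 121, 141] → cuts [93, 124, 144]
  BxoIII (TCTCC, off=2): starts [55, 71, 102, 109, 130, 197] → cuts [57, 73, 104, 111, 132, 199]
  YnoIV (GGTAT, off=0): no sites
  GruI (ATCGTCG, off=3): starts [12, 21, 41, 48, 153] → cuts [15, 24, 44, 51, 156]

Pooled cuts: [0, 9, 15, 16, 24, 25, 41, 44, 45, 51, 52, 57, 65, 73, 89, 93, 104, 111, 124, 132, 144, 156, 157, 170, 174, 199]

Fragments:
  0→9: 9 bp
  9→15: 6 bp
  15→16: 1 bp
  16→24: 8 bp
  24→25: 1 bp
  25→41: 16 bp
  41→44: 3 bp
  44→45: 1 bp
  45→51: 6 bp
  51→52: 1 bp
  52→57: 5 bp
  57→65: 8 bp
  65→73: 8 bp
  73→89: 16 bp
  89→93: 4 bp
  93→104: 11 bp
  104→111: 7 bp
  111→124: 13 bp
  124→132: 8 bp
  132→144: 12 bp
  144→156: 12 bp
  156→157: 1 bp
  157→170: 13 bp
  170→174: 4 bp
  174→199: 25 bp
  199→0 (wrap): 220-199+0 = 21 bp

[1,1,1,1,1,3,4,4,5,6,6,7,8,8,8,8,9,11,12,12,13,13,16,16,21,25]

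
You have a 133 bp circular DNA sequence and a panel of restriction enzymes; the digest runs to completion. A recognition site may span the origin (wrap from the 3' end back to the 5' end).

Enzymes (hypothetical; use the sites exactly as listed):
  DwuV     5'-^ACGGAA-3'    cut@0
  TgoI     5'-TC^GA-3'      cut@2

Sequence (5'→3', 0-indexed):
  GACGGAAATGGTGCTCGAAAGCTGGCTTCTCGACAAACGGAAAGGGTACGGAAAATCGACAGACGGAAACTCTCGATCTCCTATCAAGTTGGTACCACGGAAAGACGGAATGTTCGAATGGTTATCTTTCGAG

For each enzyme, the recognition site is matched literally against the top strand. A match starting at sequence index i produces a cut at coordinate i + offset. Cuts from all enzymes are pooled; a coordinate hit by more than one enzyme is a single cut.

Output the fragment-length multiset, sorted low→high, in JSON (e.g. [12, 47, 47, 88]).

[4,5,5,8,10,11,11,12,15,15,15,22]

Site scan:
  DwuV ACGGAA/0: at [1, 36, 47, 62, 96, 104] ⇒ [1, 36, 47, 62, 96, 104]
  TgoI TCGA/2: at [14, 29, 55, 72, 113, 128] ⇒ [16, 31, 57, 74, 115, 130]

All cut coordinates (distinct, sorted): [1, 16, 31, 36, 47, 57, 62, 74, 96, 104, 115, 130]

Fragments:
  1→16: 15 bp
  16→31: 15 bp
  31→36: 5 bp
  36→47: 11 bp
  47→57: 10 bp
  57→62: 5 bp
  62→74: 12 bp
  74→96: 22 bp
  96→104: 8 bp
  104→115: 11 bp
  115→130: 15 bp
  130→1 (wrap): 133-130+1 = 4 bp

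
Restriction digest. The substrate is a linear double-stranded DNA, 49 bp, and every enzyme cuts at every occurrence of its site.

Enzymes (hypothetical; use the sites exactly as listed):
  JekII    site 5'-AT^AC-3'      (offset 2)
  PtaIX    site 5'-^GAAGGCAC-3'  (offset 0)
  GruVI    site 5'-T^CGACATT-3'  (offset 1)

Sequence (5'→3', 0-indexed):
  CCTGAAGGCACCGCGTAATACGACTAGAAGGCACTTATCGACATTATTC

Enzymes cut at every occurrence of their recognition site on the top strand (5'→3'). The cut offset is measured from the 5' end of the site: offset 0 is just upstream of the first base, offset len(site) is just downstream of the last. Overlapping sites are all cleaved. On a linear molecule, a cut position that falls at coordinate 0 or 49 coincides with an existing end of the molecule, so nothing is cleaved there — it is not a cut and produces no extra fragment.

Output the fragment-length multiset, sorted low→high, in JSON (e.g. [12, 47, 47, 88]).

[3,7,11,12,16]

Scan for sites:
  JekII ATAC/2: at [17] ⇒ [19]
  PtaIX GAAGGCAC/0: at [3, 26] ⇒ [3, 26]
  GruVI TCGACATT/1: at [37] ⇒ [38]

Pooled cuts: [3, 19, 26, 38]

Fragment lengths:
  [0,3): 3 bp
  [3,19): 16 bp
  [19,26): 7 bp
  [26,38): 12 bp
  [38,49): 11 bp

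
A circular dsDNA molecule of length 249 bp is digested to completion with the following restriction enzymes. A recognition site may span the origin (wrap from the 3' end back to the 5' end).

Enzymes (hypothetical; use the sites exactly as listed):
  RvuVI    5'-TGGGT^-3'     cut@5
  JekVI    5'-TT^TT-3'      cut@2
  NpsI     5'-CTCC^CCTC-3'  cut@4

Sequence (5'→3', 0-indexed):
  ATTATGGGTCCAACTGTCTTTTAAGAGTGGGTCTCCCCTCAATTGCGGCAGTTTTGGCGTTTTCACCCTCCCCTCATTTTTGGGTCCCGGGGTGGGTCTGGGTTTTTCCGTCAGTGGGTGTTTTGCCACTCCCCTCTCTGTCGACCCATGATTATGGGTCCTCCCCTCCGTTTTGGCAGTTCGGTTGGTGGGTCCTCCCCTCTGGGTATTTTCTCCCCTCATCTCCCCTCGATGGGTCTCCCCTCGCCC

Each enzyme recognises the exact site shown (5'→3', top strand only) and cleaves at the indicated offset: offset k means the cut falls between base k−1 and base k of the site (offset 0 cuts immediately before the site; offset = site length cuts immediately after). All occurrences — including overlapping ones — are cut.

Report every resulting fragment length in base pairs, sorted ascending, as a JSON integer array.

Scan for sites:
  RvuVI TGGGT/5: at [4, 27, 80, 92, 98, 114, 154, 188, 202, 232] ⇒ [9, 32, 85, 97, 103, 119, 159, 193, 207, 237]
  JekVI TTTT/2: at [18, 51, 59, 76, 77, 102, 103, 120, 170, 208] ⇒ [20, 53, 61, 78, 79, 104, 105, 122, 172, 210]
  NpsI CTCCCCTC/4: at [32, 67, 128, 160, 194, 212, 222, 237] ⇒ [36, 71, 132, 164, 198, 216, 226, 241]

Pooled cuts: [9, 20, 32, 36, 53, 61, 71, 78, 79, 85, 97, 103, 104, 105, 119, 122, 132, 159, 164, 172, 193, 198, 207, 210, 216, 226, 237, 241]

Fragment lengths:
  9→20: 11 bp
  20→32: 12 bp
  32→36: 4 bp
  36→53: 17 bp
  53→61: 8 bp
  61→71: 10 bp
  71→78: 7 bp
  78→79: 1 bp
  79→85: 6 bp
  85→97: 12 bp
  97→103: 6 bp
  103→104: 1 bp
  104→105: 1 bp
  105→119: 14 bp
  119→122: 3 bp
  122→132: 10 bp
  132→159: 27 bp
  159→164: 5 bp
  164→172: 8 bp
  172→193: 21 bp
  193→198: 5 bp
  198→207: 9 bp
  207→210: 3 bp
  210→216: 6 bp
  216→226: 10 bp
  226→237: 11 bp
  237→241: 4 bp
  241→9 (wrap): 249-241+9 = 17 bp

[1,1,1,3,3,4,4,5,5,6,6,6,7,8,8,9,10,10,10,11,11,12,12,14,17,17,21,27]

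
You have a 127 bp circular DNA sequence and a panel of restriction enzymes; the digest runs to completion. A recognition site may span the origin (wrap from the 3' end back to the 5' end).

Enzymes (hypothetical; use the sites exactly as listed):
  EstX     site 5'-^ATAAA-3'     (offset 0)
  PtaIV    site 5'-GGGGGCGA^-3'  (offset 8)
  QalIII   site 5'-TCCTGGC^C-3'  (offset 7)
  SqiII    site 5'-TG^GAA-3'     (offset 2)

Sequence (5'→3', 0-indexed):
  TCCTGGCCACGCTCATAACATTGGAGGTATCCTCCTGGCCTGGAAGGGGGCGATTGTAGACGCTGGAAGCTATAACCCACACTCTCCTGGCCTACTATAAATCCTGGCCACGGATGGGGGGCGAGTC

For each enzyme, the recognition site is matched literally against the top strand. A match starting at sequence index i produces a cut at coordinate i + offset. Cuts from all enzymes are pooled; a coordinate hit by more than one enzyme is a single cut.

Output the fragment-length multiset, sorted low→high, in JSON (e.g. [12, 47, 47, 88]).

Site scan:
  EstX ATAAA/0: at [96] ⇒ [96]
  PtaIV GGGGGCGA/8: at [45, 116] ⇒ [53, 124]
  QalIII TCCTGGCC/7: at [0, 32, 84, 101] ⇒ [7, 39, 91, 108]
  SqiII TGGAA/2: at [40, 63] ⇒ [42, 65]

All cut coordinates (distinct, sorted): [7, 39, 42, 53, 65, 91, 96, 108, 124]

Fragment lengths:
  7→39: 32 bp
  39→42: 3 bp
  42→53: 11 bp
  53→65: 12 bp
  65→91: 26 bp
  91→96: 5 bp
  96→108: 12 bp
  108→124: 16 bp
  124→7 (wrap): 127-124+7 = 10 bp

[3,5,10,11,12,12,16,26,32]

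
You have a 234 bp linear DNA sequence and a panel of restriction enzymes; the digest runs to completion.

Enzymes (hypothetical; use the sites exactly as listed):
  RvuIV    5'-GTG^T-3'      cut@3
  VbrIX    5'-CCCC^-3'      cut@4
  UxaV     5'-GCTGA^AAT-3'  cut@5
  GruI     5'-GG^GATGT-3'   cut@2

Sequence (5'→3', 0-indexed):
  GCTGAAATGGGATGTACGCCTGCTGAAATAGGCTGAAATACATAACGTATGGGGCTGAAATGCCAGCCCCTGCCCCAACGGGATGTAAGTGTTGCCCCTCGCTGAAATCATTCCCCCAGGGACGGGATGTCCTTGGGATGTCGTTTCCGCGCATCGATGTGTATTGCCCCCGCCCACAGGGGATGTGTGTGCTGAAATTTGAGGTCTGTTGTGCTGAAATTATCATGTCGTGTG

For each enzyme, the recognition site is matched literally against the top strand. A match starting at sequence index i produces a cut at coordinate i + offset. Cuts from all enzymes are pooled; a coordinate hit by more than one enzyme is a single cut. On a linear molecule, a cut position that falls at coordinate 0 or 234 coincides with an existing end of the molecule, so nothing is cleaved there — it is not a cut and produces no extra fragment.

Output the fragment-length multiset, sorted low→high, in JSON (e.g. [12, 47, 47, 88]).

[1,1,2,2,5,5,5,6,6,6,7,7,8,9,10,10,10,11,11,12,15,16,22,22,25]

Per-enzyme occurrences:
  RvuIV (GTGT, off=3): starts [88, 158, 184, 186, 229] → cuts [91, 161, 187, 189, 232]
  VbrIX (CCCC, off=4): starts [66, 72, 94, 112, 113, 166, 167] → cuts [70, 76, 98, 116, 117, 170, 171]
  UxaV (GCTGAAAT, off=5): starts [0, 21, 31, 53, 100, 190, 212] → cuts [5, 26, 36, 58, 105, 195, 217]
  GruI (GGGATGT, off=2): starts [8, 79, 123, 134, 179] → cuts [10, 81, 125, 136, 181]

Pooled cuts: [5, 10, 26, 36, 58, 70, 76, 81, 91, 98, 105, 116, 117, 125, 136, 161, 170, 171, 181, 187, 189, 195, 217, 232]

Fragment lengths:
  [0,5): 5 bp
  [5,10): 5 bp
  [10,26): 16 bp
  [26,36): 10 bp
  [36,58): 22 bp
  [58,70): 12 bp
  [70,76): 6 bp
  [76,81): 5 bp
  [81,91): 10 bp
  [91,98): 7 bp
  [98,105): 7 bp
  [105,116): 11 bp
  [116,117): 1 bp
  [117,125): 8 bp
  [125,136): 11 bp
  [136,161): 25 bp
  [161,170): 9 bp
  [170,171): 1 bp
  [171,181): 10 bp
  [181,187): 6 bp
  [187,189): 2 bp
  [189,195): 6 bp
  [195,217): 22 bp
  [217,232): 15 bp
  [232,234): 2 bp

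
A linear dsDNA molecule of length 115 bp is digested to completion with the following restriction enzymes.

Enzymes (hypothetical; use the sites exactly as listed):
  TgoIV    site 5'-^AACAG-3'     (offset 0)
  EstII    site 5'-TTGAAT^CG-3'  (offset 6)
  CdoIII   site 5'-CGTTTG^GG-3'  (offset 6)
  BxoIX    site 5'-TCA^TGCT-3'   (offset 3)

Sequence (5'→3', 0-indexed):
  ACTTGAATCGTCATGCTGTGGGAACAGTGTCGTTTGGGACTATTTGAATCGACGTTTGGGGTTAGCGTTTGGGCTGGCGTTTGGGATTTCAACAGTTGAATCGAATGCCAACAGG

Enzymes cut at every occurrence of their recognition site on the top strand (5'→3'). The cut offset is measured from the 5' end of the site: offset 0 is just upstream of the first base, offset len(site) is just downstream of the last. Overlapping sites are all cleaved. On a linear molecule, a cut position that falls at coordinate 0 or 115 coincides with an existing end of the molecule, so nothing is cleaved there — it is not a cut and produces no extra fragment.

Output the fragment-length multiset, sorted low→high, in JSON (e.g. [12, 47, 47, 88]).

[5,6,7,8,8,9,9,11,12,13,13,14]

Site scan:
  TgoIV AACAG/0: at [22, 90, 109] ⇒ [22, 90, 109]
  EstII TTGAATCG/6: at [2, 43, 95] ⇒ [8, 49, 101]
  CdoIII CGTTTGGG/6: at [30, 52, 65, 77] ⇒ [36, 58, 71, 83]
  BxoIX TCATGCT/3: at [10] ⇒ [13]

Pooled cuts: [8, 13, 22, 36, 49, 58, 71, 83, 90, 101, 109]

Fragments:
  [0,8): 8 bp
  [8,13): 5 bp
  [13,22): 9 bp
  [22,36): 14 bp
  [36,49): 13 bp
  [49,58): 9 bp
  [58,71): 13 bp
  [71,83): 12 bp
  [83,90): 7 bp
  [90,101): 11 bp
  [101,109): 8 bp
  [109,115): 6 bp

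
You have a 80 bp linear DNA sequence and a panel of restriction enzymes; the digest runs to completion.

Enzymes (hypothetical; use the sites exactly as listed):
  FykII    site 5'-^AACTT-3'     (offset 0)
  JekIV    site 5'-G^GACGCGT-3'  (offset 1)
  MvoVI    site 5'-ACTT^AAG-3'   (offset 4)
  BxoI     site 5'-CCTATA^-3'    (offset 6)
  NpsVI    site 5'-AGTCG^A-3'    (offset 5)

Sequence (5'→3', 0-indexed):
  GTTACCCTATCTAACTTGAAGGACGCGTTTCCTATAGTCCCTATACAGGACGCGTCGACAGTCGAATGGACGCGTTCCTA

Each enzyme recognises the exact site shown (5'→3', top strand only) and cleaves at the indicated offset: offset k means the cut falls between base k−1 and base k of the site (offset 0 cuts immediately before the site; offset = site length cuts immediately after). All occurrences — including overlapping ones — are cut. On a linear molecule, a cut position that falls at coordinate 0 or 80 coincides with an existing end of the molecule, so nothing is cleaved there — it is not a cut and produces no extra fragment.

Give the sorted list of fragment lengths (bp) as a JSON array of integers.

Scan for sites:
  FykII AACTT/0: at [12] ⇒ [12]
  JekIV GGACGCGT/1: at [20, 47, 67] ⇒ [21, 48, 68]
  MvoVI (ACTTAAG, off=4): no sites
  BxoI CCTATA/6: at [30, 39] ⇒ [36, 45]
  NpsVI AGTCGA/5: at [59] ⇒ [64]

All cut coordinates (distinct, sorted): [12, 21, 36, 45, 48, 64, 68]

Fragments:
  [0,12): 12 bp
  [12,21): 9 bp
  [21,36): 15 bp
  [36,45): 9 bp
  [45,48): 3 bp
  [48,64): 16 bp
  [64,68): 4 bp
  [68,80): 12 bp

[3,4,9,9,12,12,15,16]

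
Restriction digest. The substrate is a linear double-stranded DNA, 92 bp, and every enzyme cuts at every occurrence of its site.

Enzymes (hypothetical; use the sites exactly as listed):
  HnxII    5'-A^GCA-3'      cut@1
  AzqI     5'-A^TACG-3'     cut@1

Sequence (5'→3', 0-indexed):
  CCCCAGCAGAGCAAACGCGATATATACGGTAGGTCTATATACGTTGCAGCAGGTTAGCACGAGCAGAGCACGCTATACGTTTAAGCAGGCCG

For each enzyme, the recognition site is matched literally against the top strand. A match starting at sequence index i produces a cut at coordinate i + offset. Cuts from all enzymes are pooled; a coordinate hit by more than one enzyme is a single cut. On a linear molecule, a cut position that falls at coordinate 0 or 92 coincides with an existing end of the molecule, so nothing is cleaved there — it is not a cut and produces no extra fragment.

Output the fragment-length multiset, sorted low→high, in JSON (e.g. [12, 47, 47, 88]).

Per-enzyme occurrences:
  HnxII (AGCA, off=1): starts [4, 9, 47, 55, 61, 66, 83] → cuts [5, 10, 48, 56, 62, 67, 84]
  AzqI (ATACG, off=1): starts [23, 38, 74] → cuts [24, 39, 75]

All cut coordinates (distinct, sorted): [5, 10, 24, 39, 48, 56, 62, 67, 75, 84]

Fragment lengths:
  [0,5): 5 bp
  [5,10): 5 bp
  [10,24): 14 bp
  [24,39): 15 bp
  [39,48): 9 bp
  [48,56): 8 bp
  [56,62): 6 bp
  [62,67): 5 bp
  [67,75): 8 bp
  [75,84): 9 bp
  [84,92): 8 bp

[5,5,5,6,8,8,8,9,9,14,15]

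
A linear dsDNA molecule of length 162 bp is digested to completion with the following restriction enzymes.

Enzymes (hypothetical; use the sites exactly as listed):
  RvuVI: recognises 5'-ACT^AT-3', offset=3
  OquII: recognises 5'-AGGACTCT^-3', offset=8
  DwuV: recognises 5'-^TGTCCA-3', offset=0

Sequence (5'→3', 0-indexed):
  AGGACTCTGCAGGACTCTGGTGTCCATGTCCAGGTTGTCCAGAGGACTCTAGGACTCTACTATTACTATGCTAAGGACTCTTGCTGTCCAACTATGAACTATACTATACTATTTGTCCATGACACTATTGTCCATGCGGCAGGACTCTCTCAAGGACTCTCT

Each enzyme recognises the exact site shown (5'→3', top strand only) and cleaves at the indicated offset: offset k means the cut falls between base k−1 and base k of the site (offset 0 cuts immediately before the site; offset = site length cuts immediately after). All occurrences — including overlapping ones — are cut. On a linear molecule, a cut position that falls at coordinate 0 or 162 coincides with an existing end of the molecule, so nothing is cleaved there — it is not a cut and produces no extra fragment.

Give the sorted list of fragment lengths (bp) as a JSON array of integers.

Scan for sites:
  RvuVI (ACTAT, off=3): starts [58, 64, 90, 97, 102, 107, 123] → cuts [61, 67, 93, 100, 105, 110, 126]
  OquII (AGGACTCT, off=8): starts [0, 10, 42, 50, 73, 140, 152] → cuts [8, 18, 50, 58, 81, 148, 160]
  DwuV (TGTCCA, off=0): starts [20, 26, 35, 84, 113, 128] → cuts [20, 26, 35, 84, 113, 128]

Pooled cuts: [8, 18, 20, 26, 35, 50, 58, 61, 67, 81, 84, 93, 100, 105, 110, 113, 126, 128, 148, 160]

Fragments:
  [0,8): 8 bp
  [8,18): 10 bp
  [18,20): 2 bp
  [20,26): 6 bp
  [26,35): 9 bp
  [35,50): 15 bp
  [50,58): 8 bp
  [58,61): 3 bp
  [61,67): 6 bp
  [67,81): 14 bp
  [81,84): 3 bp
  [84,93): 9 bp
  [93,100): 7 bp
  [100,105): 5 bp
  [105,110): 5 bp
  [110,113): 3 bp
  [113,126): 13 bp
  [126,128): 2 bp
  [128,148): 20 bp
  [148,160): 12 bp
  [160,162): 2 bp

[2,2,2,3,3,3,5,5,6,6,7,8,8,9,9,10,12,13,14,15,20]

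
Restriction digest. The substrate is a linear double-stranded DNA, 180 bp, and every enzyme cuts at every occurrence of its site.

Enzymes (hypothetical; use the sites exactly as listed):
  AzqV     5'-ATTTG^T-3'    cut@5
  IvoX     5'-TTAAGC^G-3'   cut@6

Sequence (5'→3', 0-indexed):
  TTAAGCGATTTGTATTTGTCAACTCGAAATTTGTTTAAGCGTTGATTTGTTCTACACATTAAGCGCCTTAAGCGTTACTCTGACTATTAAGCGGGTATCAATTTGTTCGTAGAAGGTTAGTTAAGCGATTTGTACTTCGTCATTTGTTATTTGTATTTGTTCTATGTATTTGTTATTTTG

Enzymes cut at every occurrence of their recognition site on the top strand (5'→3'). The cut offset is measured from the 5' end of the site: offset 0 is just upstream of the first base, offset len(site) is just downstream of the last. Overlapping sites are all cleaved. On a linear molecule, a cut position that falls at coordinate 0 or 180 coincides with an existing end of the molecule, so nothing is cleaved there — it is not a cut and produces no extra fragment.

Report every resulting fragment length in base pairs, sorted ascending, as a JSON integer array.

[6,6,6,6,6,7,7,8,9,9,13,13,14,15,15,19,21]

Site scan:
  AzqV (ATTTGT, off=5): starts [7, 13, 28, 44, 100, 127, 141, 148, 154, 167] → cuts [12, 18, 33, 49, 105, 132, 146, 153, 159, 172]
  IvoX (TTAAGCG, off=6): starts [0, 34, 58, 67, 86, 120] → cuts [6, 40, 64, 73, 92, 126]

All cut coordinates (distinct, sorted): [6, 12, 18, 33, 40, 49, 64, 73, 92, 105, 126, 132, 146, 153, 159, 172]

Fragment lengths:
  [0,6): 6 bp
  [6,12): 6 bp
  [12,18): 6 bp
  [18,33): 15 bp
  [33,40): 7 bp
  [40,49): 9 bp
  [49,64): 15 bp
  [64,73): 9 bp
  [73,92): 19 bp
  [92,105): 13 bp
  [105,126): 21 bp
  [126,132): 6 bp
  [132,146): 14 bp
  [146,153): 7 bp
  [153,159): 6 bp
  [159,172): 13 bp
  [172,180): 8 bp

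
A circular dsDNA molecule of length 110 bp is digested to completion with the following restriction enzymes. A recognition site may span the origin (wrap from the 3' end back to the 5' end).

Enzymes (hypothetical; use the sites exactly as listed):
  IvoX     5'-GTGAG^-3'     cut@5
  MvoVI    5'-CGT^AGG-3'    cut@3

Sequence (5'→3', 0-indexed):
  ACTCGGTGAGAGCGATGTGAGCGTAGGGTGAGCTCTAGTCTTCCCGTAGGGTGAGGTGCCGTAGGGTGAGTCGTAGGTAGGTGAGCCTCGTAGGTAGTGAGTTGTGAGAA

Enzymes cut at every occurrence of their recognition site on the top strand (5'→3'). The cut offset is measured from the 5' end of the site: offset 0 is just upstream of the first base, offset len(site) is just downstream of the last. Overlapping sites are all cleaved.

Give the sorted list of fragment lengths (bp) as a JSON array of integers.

Site scan:
  IvoX GTGAG/5: at [5, 16, 27, 50, 65, 80, 96, 103] ⇒ [10, 21, 32, 55, 70, 85, 101, 108]
  MvoVI CGTAGG/3: at [21, 44, 59, 71, 88] ⇒ [24, 47, 62, 74, 91]

Pooled cuts: [10, 21, 24, 32, 47, 55, 62, 70, 74, 85, 91, 101, 108]

Fragments:
  10→21: 11 bp
  21→24: 3 bp
  24→32: 8 bp
  32→47: 15 bp
  47→55: 8 bp
  55→62: 7 bp
  62→70: 8 bp
  70→74: 4 bp
  74→85: 11 bp
  85→91: 6 bp
  91→101: 10 bp
  101→108: 7 bp
  108→10 (wrap): 110-108+10 = 12 bp

[3,4,6,7,7,8,8,8,10,11,11,12,15]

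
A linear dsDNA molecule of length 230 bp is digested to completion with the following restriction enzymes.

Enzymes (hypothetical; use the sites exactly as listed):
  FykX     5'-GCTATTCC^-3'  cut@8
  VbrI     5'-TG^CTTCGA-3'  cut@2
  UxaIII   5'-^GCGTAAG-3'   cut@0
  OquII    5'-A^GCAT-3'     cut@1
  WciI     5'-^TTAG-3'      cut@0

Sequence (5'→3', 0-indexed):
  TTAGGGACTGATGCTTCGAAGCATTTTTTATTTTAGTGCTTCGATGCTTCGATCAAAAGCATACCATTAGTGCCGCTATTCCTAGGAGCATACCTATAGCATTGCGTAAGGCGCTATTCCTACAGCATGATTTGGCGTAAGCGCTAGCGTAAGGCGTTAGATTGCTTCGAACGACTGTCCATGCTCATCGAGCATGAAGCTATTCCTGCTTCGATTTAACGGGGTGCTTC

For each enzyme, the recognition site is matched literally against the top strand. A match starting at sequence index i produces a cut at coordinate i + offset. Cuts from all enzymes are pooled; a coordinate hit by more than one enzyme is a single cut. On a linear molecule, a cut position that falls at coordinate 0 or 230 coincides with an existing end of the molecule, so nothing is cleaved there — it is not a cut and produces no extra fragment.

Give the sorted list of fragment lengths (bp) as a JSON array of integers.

Per-enzyme occurrences:
  FykX GCTATTCC/8: at [74, 112, 198] ⇒ [82, 120, 206]
  VbrI TGCTTCGA/2: at [11, 36, 44, 162, 206] ⇒ [13, 38, 46, 164, 208]
  UxaIII GCGTAAG/0: at [103, 134, 146] ⇒ [103, 134, 146]
  OquII AGCAT/1: at [19, 57, 86, 97, 123, 190] ⇒ [20, 58, 87, 98, 124, 191]
  WciI TTAG/0: at [0, 32, 66, 156] ⇒ [32, 66, 156] (position 0 is a terminus of the linear molecule — no cut)

All cut coordinates (distinct, sorted): [13, 20, 32, 38, 46, 58, 66, 82, 87, 98, 103, 120, 124, 134, 146, 156, 164, 191, 206, 208]

Fragment lengths:
  [0,13): 13 bp
  [13,20): 7 bp
  [20,32): 12 bp
  [32,38): 6 bp
  [38,46): 8 bp
  [46,58): 12 bp
  [58,66): 8 bp
  [66,82): 16 bp
  [82,87): 5 bp
  [87,98): 11 bp
  [98,103): 5 bp
  [103,120): 17 bp
  [120,124): 4 bp
  [124,134): 10 bp
  [134,146): 12 bp
  [146,156): 10 bp
  [156,164): 8 bp
  [164,191): 27 bp
  [191,206): 15 bp
  [206,208): 2 bp
  [208,230): 22 bp

[2,4,5,5,6,7,8,8,8,10,10,11,12,12,12,13,15,16,17,22,27]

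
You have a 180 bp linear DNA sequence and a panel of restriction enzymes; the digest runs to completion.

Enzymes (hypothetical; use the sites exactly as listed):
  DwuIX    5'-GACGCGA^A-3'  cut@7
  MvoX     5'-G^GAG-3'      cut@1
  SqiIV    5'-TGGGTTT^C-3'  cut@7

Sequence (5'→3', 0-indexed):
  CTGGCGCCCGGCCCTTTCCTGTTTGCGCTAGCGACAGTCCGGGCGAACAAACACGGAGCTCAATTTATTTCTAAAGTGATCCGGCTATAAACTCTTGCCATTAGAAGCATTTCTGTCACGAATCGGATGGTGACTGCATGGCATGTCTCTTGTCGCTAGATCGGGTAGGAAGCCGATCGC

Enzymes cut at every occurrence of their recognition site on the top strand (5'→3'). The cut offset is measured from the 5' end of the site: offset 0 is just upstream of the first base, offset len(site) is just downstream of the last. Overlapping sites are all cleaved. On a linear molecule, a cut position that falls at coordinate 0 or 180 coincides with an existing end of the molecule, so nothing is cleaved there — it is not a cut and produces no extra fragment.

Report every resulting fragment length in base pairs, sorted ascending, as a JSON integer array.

[55,125]

Site scan:
  DwuIX (GACGCGAA, off=7): no sites
  MvoX (GGAG, off=1): starts [54] → cuts [55]
  SqiIV (TGGGTTTC, off=7): no sites

Pooled cuts: [55]

Fragment lengths:
  [0,55): 55 bp
  [55,180): 125 bp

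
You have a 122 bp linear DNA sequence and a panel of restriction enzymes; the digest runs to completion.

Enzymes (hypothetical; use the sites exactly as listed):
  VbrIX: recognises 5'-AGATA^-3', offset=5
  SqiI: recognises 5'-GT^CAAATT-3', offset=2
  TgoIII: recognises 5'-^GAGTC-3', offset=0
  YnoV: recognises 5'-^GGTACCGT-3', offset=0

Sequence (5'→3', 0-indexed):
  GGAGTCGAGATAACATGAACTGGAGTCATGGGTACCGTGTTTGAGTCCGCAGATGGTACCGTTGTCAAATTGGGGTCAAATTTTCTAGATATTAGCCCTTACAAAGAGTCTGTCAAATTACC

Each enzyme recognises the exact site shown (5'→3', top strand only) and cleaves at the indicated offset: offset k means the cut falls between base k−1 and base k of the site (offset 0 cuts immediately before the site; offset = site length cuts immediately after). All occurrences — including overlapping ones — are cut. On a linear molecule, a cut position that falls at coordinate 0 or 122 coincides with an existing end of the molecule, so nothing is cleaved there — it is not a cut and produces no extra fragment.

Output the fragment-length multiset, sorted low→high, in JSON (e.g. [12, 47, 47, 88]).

Scan for sites:
  VbrIX (AGATA, off=5): starts [7, 86] → cuts [12, 91]
  SqiI (GTCAAATT, off=2): starts [63, 74, 111] → cuts [65, 76, 113]
  TgoIII (GAGTC, off=0): starts [1, 22, 42, 105] → cuts [1, 22, 42, 105]
  YnoV (GGTACCGT, off=0): starts [30, 54] → cuts [30, 54]

All cut coordinates (distinct, sorted): [1, 12, 22, 30, 42, 54, 65, 76, 91, 105, 113]

Fragment lengths:
  [0,1): 1 bp
  [1,12): 11 bp
  [12,22): 10 bp
  [22,30): 8 bp
  [30,42): 12 bp
  [42,54): 12 bp
  [54,65): 11 bp
  [65,76): 11 bp
  [76,91): 15 bp
  [91,105): 14 bp
  [105,113): 8 bp
  [113,122): 9 bp

[1,8,8,9,10,11,11,11,12,12,14,15]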